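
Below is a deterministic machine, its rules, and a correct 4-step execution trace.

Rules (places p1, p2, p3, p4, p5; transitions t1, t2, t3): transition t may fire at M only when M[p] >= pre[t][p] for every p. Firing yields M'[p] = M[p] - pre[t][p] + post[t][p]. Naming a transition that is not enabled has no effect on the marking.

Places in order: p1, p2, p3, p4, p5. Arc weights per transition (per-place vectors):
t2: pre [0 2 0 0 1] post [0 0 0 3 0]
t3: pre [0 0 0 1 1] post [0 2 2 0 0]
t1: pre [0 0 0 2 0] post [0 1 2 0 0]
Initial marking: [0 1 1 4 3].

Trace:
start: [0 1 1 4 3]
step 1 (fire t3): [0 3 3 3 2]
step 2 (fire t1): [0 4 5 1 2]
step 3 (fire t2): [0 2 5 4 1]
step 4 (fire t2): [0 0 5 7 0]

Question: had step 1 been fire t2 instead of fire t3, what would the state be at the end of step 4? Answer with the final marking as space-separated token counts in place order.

(re-executing from step 1 with the substitution; state before step 1: [0 1 1 4 3])
step 1 (fire t2): [0 1 1 4 3]
step 2 (fire t1): [0 2 3 2 3]
step 3 (fire t2): [0 0 3 5 2]
step 4 (fire t2): [0 0 3 5 2]

0 0 3 5 2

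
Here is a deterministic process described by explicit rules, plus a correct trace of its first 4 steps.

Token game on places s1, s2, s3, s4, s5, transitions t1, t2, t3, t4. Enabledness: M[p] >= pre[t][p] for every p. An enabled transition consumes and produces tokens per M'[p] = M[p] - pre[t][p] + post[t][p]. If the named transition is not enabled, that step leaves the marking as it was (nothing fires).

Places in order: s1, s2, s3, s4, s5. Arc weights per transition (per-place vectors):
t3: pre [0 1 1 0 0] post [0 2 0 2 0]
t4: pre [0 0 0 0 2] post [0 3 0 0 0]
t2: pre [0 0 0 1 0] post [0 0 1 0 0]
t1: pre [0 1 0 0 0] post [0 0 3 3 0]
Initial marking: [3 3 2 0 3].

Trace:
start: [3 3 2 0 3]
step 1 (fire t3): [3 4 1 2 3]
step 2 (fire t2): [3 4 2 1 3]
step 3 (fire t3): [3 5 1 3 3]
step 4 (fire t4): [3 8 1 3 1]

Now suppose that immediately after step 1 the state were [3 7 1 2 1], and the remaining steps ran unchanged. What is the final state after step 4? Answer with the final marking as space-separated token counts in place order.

3 8 1 3 1

state after step 1 := [3 7 1 2 1]
step 2 (fire t2): [3 7 2 1 1]
step 3 (fire t3): [3 8 1 3 1]
step 4 (fire t4): [3 8 1 3 1]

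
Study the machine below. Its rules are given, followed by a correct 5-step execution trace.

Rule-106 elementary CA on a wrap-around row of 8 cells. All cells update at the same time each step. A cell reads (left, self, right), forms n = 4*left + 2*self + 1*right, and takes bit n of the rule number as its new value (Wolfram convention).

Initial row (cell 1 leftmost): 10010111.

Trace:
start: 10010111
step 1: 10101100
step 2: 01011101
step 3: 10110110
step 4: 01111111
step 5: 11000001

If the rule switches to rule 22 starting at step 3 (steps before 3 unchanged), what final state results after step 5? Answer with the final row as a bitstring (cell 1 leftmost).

(re-executing steps 3..5 under rule 22; state before step 3: 01011101)
step 3: 01000001
step 4: 01100011
step 5: 00010100

00010100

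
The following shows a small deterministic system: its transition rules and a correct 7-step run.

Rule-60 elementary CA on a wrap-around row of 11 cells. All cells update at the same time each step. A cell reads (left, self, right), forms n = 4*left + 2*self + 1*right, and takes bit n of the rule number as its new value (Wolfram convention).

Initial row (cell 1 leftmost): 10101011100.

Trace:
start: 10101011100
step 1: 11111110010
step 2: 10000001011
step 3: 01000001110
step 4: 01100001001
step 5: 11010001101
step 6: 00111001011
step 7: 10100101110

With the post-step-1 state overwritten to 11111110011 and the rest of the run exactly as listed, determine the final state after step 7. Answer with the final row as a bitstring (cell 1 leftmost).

11110001111

state after step 1 := 11111110011
step 2: 00000001010
step 3: 00000001111
step 4: 10000001000
step 5: 11000001100
step 6: 10100001010
step 7: 11110001111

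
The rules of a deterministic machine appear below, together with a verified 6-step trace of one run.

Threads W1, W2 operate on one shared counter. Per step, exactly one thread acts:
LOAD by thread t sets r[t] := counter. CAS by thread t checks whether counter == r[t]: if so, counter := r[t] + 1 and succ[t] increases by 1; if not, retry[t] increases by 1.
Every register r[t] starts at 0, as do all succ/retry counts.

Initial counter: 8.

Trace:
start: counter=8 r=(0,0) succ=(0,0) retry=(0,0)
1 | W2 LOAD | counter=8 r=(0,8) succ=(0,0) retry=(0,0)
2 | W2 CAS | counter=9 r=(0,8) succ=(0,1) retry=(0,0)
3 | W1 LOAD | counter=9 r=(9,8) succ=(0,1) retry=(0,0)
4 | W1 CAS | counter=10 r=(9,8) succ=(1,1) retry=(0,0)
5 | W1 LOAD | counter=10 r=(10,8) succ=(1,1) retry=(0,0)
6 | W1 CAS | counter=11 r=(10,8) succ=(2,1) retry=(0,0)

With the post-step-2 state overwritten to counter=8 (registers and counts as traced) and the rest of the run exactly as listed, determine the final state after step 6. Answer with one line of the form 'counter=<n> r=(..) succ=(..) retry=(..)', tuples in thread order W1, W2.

state after step 2 := counter=8 r=(0,8) succ=(0,1) retry=(0,0)
3 | W1 LOAD | counter=8 r=(8,8) succ=(0,1) retry=(0,0)
4 | W1 CAS | counter=9 r=(8,8) succ=(1,1) retry=(0,0)
5 | W1 LOAD | counter=9 r=(9,8) succ=(1,1) retry=(0,0)
6 | W1 CAS | counter=10 r=(9,8) succ=(2,1) retry=(0,0)

counter=10 r=(9,8) succ=(2,1) retry=(0,0)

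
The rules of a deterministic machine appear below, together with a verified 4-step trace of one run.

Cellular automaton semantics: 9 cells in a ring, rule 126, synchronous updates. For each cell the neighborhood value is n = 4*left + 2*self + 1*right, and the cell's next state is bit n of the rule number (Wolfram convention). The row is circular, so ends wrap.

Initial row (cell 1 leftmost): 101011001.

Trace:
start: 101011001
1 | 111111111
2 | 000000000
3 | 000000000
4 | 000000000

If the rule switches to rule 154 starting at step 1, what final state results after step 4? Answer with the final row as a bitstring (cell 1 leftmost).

110011010

(re-executing steps 1..4 under rule 154; state before step 1: 101011001)
1 | 000010111
2 | 100100110
3 | 011011100
4 | 110011010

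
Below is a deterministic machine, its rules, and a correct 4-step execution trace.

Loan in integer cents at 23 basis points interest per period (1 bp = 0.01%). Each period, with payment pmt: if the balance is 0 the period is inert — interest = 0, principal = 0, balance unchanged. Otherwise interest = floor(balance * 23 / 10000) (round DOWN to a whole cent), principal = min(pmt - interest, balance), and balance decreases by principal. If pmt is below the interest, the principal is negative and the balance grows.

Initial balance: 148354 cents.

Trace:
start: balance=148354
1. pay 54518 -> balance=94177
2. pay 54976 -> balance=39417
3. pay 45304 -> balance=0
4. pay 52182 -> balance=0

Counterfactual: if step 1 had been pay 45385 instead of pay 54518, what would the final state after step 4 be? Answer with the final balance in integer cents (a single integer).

0

(re-executing from step 1 with the substitution; state before step 1: balance=148354)
1. pay 45385 -> balance=103310
2. pay 54976 -> balance=48571
3. pay 45304 -> balance=3378
4. pay 52182 -> balance=0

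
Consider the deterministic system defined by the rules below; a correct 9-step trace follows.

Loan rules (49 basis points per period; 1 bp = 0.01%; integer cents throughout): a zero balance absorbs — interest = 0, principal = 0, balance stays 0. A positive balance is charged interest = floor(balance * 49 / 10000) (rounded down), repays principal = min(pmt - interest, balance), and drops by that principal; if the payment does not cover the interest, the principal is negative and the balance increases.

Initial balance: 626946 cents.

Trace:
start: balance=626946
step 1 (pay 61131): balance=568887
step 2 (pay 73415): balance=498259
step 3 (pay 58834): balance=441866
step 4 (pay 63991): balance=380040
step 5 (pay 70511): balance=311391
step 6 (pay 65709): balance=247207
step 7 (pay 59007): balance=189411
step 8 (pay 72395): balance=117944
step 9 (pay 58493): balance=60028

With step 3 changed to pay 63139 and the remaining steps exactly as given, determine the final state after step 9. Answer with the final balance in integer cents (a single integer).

(re-executing from step 3 with the substitution; state before step 3: balance=498259)
step 3 (pay 63139): balance=437561
step 4 (pay 63991): balance=375714
step 5 (pay 70511): balance=307043
step 6 (pay 65709): balance=242838
step 7 (pay 59007): balance=185020
step 8 (pay 72395): balance=113531
step 9 (pay 58493): balance=55594

55594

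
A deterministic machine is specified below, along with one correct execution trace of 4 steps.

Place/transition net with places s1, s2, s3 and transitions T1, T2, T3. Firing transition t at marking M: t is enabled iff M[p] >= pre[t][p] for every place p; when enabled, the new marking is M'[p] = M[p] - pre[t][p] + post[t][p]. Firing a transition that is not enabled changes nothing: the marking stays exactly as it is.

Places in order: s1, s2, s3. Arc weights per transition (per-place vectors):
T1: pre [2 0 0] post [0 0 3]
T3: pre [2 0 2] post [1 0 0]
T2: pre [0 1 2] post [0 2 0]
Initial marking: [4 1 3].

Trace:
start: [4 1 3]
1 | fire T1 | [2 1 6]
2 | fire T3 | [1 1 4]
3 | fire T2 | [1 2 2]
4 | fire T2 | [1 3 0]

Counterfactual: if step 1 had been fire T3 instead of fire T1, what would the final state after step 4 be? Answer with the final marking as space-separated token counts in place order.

(re-executing from step 1 with the substitution; state before step 1: [4 1 3])
1 | fire T3 | [3 1 1]
2 | fire T3 | [3 1 1]
3 | fire T2 | [3 1 1]
4 | fire T2 | [3 1 1]

3 1 1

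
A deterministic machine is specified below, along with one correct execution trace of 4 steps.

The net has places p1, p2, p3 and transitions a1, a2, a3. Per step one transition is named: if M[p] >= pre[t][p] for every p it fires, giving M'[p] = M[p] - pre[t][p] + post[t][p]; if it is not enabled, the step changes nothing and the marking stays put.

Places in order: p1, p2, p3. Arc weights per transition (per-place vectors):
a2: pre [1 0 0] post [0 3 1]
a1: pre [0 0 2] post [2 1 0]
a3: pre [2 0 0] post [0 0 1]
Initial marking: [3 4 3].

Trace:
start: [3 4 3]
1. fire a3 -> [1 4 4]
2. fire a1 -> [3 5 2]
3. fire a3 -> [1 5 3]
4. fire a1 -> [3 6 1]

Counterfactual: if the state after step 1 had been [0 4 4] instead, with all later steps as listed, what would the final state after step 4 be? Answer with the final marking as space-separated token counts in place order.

2 6 1

state after step 1 := [0 4 4]
2. fire a1 -> [2 5 2]
3. fire a3 -> [0 5 3]
4. fire a1 -> [2 6 1]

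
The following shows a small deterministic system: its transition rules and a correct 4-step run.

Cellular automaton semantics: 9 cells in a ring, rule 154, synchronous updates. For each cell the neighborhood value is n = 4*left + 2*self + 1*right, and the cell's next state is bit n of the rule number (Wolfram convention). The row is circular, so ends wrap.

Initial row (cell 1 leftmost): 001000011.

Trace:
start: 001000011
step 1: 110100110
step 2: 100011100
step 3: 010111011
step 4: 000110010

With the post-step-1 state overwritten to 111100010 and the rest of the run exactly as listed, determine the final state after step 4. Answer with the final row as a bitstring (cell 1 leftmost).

state after step 1 := 111100010
step 2: 111010100
step 3: 110000011
step 4: 101000111

101000111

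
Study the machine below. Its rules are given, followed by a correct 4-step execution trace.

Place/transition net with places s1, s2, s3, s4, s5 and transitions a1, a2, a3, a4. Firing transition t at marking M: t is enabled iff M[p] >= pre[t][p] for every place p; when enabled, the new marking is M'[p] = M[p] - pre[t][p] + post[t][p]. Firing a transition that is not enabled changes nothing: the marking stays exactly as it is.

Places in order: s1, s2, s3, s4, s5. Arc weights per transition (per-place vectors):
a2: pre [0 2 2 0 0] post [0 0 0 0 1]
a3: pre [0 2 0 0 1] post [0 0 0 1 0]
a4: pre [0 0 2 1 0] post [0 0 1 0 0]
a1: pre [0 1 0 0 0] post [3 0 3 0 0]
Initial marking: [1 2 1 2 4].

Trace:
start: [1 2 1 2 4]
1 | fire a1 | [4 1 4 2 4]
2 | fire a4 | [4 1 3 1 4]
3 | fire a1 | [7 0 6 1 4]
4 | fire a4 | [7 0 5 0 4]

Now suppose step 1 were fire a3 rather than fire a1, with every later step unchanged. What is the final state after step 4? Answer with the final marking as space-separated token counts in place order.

(re-executing from step 1 with the substitution; state before step 1: [1 2 1 2 4])
1 | fire a3 | [1 0 1 3 3]
2 | fire a4 | [1 0 1 3 3]
3 | fire a1 | [1 0 1 3 3]
4 | fire a4 | [1 0 1 3 3]

1 0 1 3 3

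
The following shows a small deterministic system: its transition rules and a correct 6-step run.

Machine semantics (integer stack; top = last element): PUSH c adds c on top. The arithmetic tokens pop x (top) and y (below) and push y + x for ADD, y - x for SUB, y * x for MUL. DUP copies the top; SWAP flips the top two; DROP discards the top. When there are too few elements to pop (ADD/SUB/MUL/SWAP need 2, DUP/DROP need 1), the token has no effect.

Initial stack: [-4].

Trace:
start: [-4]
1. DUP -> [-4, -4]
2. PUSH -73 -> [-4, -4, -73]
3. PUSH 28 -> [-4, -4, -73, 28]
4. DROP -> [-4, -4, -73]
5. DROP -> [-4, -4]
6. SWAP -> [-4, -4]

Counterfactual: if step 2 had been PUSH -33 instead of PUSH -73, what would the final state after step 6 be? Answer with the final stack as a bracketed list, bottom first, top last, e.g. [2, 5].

(re-executing from step 2 with the substitution; state before step 2: [-4, -4])
2. PUSH -33 -> [-4, -4, -33]
3. PUSH 28 -> [-4, -4, -33, 28]
4. DROP -> [-4, -4, -33]
5. DROP -> [-4, -4]
6. SWAP -> [-4, -4]

[-4, -4]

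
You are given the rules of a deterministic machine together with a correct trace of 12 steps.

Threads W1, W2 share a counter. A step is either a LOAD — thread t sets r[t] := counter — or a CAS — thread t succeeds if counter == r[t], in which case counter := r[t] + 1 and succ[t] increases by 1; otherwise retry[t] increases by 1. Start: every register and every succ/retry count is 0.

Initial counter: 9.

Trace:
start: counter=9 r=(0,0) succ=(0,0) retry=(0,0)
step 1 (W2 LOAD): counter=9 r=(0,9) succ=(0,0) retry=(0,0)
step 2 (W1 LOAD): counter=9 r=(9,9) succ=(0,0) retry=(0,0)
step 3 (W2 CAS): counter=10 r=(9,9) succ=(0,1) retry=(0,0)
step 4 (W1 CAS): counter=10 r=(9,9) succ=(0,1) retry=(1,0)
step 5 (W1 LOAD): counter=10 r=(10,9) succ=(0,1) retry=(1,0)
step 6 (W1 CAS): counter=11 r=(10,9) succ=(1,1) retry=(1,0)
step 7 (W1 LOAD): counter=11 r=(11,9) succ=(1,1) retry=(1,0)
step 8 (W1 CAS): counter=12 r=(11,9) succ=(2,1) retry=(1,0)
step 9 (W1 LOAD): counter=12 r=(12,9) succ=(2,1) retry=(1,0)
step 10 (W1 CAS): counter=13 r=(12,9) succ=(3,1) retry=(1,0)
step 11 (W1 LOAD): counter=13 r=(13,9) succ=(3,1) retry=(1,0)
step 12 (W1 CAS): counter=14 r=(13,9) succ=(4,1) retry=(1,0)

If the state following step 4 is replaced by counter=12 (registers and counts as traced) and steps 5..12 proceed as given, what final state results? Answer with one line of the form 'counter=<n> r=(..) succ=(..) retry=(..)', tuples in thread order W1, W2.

counter=16 r=(15,9) succ=(4,1) retry=(1,0)

state after step 4 := counter=12 r=(9,9) succ=(0,1) retry=(1,0)
step 5 (W1 LOAD): counter=12 r=(12,9) succ=(0,1) retry=(1,0)
step 6 (W1 CAS): counter=13 r=(12,9) succ=(1,1) retry=(1,0)
step 7 (W1 LOAD): counter=13 r=(13,9) succ=(1,1) retry=(1,0)
step 8 (W1 CAS): counter=14 r=(13,9) succ=(2,1) retry=(1,0)
step 9 (W1 LOAD): counter=14 r=(14,9) succ=(2,1) retry=(1,0)
step 10 (W1 CAS): counter=15 r=(14,9) succ=(3,1) retry=(1,0)
step 11 (W1 LOAD): counter=15 r=(15,9) succ=(3,1) retry=(1,0)
step 12 (W1 CAS): counter=16 r=(15,9) succ=(4,1) retry=(1,0)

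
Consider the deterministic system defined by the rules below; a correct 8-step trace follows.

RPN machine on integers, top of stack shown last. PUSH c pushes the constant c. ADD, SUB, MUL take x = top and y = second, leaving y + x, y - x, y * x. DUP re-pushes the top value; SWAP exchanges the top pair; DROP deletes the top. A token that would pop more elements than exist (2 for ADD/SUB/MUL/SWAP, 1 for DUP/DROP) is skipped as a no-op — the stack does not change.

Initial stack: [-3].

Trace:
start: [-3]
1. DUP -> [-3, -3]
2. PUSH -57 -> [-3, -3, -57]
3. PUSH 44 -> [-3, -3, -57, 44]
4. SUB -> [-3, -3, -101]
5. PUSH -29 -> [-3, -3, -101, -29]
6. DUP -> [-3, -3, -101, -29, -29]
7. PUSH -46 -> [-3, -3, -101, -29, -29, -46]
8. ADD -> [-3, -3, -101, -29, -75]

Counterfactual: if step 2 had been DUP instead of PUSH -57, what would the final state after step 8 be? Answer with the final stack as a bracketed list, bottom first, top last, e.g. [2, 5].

[-3, -3, -47, -29, -75]

(re-executing from step 2 with the substitution; state before step 2: [-3, -3])
2. DUP -> [-3, -3, -3]
3. PUSH 44 -> [-3, -3, -3, 44]
4. SUB -> [-3, -3, -47]
5. PUSH -29 -> [-3, -3, -47, -29]
6. DUP -> [-3, -3, -47, -29, -29]
7. PUSH -46 -> [-3, -3, -47, -29, -29, -46]
8. ADD -> [-3, -3, -47, -29, -75]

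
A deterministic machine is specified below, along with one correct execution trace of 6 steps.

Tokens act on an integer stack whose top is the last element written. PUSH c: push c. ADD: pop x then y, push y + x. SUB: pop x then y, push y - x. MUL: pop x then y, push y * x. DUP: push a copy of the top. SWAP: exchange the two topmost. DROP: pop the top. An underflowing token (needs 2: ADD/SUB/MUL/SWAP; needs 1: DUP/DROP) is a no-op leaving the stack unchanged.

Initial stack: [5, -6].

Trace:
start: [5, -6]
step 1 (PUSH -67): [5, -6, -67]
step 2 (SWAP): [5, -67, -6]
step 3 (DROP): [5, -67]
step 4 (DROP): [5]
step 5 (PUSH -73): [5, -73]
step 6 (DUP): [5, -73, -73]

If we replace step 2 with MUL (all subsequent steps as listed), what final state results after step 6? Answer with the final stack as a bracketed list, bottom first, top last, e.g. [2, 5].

[-73, -73]

(re-executing from step 2 with the substitution; state before step 2: [5, -6, -67])
step 2 (MUL): [5, 402]
step 3 (DROP): [5]
step 4 (DROP): []
step 5 (PUSH -73): [-73]
step 6 (DUP): [-73, -73]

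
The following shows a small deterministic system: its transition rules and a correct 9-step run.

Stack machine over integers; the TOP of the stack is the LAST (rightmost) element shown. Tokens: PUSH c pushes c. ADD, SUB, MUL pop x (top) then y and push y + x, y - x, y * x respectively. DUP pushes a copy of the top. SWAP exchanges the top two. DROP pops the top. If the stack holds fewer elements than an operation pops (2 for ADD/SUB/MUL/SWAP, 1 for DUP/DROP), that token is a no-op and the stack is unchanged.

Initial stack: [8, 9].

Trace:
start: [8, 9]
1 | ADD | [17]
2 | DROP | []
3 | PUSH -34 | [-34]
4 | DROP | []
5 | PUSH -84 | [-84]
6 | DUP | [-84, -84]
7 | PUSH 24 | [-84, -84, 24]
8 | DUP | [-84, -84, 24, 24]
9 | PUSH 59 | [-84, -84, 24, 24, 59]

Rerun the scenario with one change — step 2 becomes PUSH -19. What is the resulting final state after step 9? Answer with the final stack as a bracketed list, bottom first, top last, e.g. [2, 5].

[17, -19, -84, -84, 24, 24, 59]

(re-executing from step 2 with the substitution; state before step 2: [17])
2 | PUSH -19 | [17, -19]
3 | PUSH -34 | [17, -19, -34]
4 | DROP | [17, -19]
5 | PUSH -84 | [17, -19, -84]
6 | DUP | [17, -19, -84, -84]
7 | PUSH 24 | [17, -19, -84, -84, 24]
8 | DUP | [17, -19, -84, -84, 24, 24]
9 | PUSH 59 | [17, -19, -84, -84, 24, 24, 59]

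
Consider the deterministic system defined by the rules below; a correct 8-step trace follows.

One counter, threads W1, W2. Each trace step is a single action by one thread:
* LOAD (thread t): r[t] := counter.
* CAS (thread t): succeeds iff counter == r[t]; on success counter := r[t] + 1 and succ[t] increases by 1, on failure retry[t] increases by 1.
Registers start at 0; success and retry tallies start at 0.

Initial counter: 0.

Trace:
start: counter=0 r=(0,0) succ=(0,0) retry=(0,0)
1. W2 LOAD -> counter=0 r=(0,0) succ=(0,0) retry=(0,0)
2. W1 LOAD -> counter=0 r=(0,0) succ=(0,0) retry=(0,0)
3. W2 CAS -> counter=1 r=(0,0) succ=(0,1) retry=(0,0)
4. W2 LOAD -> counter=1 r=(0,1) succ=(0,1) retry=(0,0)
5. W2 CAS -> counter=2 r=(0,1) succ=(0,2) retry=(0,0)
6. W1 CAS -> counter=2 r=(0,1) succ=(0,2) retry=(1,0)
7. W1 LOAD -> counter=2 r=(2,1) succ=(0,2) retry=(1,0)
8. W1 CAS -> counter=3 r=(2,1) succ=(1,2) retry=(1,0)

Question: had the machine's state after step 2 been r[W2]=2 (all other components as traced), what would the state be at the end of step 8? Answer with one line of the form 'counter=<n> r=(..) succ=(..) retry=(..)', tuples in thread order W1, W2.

state after step 2 := counter=0 r=(0,2) succ=(0,0) retry=(0,0)
3. W2 CAS -> counter=0 r=(0,2) succ=(0,0) retry=(0,1)
4. W2 LOAD -> counter=0 r=(0,0) succ=(0,0) retry=(0,1)
5. W2 CAS -> counter=1 r=(0,0) succ=(0,1) retry=(0,1)
6. W1 CAS -> counter=1 r=(0,0) succ=(0,1) retry=(1,1)
7. W1 LOAD -> counter=1 r=(1,0) succ=(0,1) retry=(1,1)
8. W1 CAS -> counter=2 r=(1,0) succ=(1,1) retry=(1,1)

counter=2 r=(1,0) succ=(1,1) retry=(1,1)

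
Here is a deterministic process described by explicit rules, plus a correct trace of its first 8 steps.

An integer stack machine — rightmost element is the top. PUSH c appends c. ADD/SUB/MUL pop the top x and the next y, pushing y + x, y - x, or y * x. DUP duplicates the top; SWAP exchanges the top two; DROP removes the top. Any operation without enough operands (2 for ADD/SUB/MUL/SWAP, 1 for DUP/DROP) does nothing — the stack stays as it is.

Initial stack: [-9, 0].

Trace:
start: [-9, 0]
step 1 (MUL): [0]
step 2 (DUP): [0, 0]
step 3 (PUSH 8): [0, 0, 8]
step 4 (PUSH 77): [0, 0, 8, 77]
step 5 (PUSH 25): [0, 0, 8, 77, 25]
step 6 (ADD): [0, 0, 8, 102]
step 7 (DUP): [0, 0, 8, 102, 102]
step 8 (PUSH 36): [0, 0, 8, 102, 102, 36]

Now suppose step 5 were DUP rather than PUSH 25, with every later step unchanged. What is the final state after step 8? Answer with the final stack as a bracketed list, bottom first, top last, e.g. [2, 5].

[0, 0, 8, 154, 154, 36]

(re-executing from step 5 with the substitution; state before step 5: [0, 0, 8, 77])
step 5 (DUP): [0, 0, 8, 77, 77]
step 6 (ADD): [0, 0, 8, 154]
step 7 (DUP): [0, 0, 8, 154, 154]
step 8 (PUSH 36): [0, 0, 8, 154, 154, 36]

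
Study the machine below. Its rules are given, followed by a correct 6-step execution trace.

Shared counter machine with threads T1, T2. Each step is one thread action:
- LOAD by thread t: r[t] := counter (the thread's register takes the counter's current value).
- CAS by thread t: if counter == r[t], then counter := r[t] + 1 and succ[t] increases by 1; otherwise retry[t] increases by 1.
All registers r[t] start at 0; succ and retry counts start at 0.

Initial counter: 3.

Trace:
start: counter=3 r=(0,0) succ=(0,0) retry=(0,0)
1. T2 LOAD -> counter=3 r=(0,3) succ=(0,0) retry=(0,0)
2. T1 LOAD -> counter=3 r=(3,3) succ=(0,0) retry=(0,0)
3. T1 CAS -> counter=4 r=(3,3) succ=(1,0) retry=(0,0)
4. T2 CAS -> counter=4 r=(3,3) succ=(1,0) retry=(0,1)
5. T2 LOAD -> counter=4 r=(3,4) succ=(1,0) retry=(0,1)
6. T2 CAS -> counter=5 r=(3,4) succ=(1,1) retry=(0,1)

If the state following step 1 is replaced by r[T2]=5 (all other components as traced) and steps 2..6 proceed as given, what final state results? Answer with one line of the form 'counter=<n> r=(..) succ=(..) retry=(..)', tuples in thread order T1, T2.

counter=5 r=(3,4) succ=(1,1) retry=(0,1)

state after step 1 := counter=3 r=(0,5) succ=(0,0) retry=(0,0)
2. T1 LOAD -> counter=3 r=(3,5) succ=(0,0) retry=(0,0)
3. T1 CAS -> counter=4 r=(3,5) succ=(1,0) retry=(0,0)
4. T2 CAS -> counter=4 r=(3,5) succ=(1,0) retry=(0,1)
5. T2 LOAD -> counter=4 r=(3,4) succ=(1,0) retry=(0,1)
6. T2 CAS -> counter=5 r=(3,4) succ=(1,1) retry=(0,1)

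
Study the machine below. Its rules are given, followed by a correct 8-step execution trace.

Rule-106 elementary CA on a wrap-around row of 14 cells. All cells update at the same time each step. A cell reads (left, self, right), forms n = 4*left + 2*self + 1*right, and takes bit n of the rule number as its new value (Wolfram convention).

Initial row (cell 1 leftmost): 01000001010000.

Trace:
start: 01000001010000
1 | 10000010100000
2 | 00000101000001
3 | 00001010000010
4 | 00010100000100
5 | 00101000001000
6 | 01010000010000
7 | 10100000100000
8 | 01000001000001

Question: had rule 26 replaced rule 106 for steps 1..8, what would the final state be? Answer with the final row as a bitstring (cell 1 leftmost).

00010001010001

(re-executing steps 1..8 under rule 26; state before step 1: 01000001010000)
1 | 10100010001000
2 | 00010101010101
3 | 10100000000000
4 | 00010000000001
5 | 10101000000010
6 | 00000100000100
7 | 00001010001010
8 | 00010001010001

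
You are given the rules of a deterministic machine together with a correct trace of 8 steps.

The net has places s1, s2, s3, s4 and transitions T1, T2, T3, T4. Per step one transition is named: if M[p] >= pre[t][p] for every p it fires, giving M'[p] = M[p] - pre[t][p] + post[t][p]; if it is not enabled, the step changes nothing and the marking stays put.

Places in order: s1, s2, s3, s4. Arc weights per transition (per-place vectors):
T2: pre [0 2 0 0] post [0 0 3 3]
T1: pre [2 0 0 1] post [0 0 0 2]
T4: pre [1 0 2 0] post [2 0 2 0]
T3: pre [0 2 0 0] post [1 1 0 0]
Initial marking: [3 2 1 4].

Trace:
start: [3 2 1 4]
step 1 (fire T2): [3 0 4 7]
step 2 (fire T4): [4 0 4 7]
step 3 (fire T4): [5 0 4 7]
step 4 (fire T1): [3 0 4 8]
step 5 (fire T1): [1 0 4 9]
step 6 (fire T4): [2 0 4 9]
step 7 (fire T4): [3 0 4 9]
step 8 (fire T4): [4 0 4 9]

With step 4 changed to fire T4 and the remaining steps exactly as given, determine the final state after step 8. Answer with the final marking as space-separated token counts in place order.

7 0 4 8

(re-executing from step 4 with the substitution; state before step 4: [5 0 4 7])
step 4 (fire T4): [6 0 4 7]
step 5 (fire T1): [4 0 4 8]
step 6 (fire T4): [5 0 4 8]
step 7 (fire T4): [6 0 4 8]
step 8 (fire T4): [7 0 4 8]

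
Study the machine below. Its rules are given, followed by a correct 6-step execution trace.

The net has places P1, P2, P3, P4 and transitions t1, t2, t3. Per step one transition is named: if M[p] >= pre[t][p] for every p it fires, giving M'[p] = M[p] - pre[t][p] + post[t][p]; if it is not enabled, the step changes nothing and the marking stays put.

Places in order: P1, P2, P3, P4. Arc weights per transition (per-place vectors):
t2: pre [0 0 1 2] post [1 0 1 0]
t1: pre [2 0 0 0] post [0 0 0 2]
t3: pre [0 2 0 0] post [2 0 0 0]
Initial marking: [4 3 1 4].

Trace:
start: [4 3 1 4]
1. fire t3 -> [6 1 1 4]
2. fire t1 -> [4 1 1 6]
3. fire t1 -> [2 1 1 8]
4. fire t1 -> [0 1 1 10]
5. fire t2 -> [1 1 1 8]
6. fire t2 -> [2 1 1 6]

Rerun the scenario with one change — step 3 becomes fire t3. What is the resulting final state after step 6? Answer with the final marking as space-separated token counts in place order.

(re-executing from step 3 with the substitution; state before step 3: [4 1 1 6])
3. fire t3 -> [4 1 1 6]
4. fire t1 -> [2 1 1 8]
5. fire t2 -> [3 1 1 6]
6. fire t2 -> [4 1 1 4]

4 1 1 4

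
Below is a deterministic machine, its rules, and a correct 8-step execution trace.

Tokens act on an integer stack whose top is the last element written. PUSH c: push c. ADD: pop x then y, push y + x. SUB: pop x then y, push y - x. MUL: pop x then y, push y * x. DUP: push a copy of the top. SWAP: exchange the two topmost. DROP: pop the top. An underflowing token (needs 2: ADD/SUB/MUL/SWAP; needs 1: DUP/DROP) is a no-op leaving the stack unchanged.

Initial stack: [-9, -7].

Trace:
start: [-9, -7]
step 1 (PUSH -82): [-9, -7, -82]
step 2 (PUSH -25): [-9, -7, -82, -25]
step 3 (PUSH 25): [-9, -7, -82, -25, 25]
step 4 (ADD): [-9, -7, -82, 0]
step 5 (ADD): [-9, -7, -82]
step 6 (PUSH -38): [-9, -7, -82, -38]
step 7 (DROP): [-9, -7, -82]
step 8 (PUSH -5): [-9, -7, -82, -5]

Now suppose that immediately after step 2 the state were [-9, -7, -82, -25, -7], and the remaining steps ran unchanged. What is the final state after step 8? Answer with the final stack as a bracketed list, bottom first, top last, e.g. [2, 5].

state after step 2 := [-9, -7, -82, -25, -7]
step 3 (PUSH 25): [-9, -7, -82, -25, -7, 25]
step 4 (ADD): [-9, -7, -82, -25, 18]
step 5 (ADD): [-9, -7, -82, -7]
step 6 (PUSH -38): [-9, -7, -82, -7, -38]
step 7 (DROP): [-9, -7, -82, -7]
step 8 (PUSH -5): [-9, -7, -82, -7, -5]

[-9, -7, -82, -7, -5]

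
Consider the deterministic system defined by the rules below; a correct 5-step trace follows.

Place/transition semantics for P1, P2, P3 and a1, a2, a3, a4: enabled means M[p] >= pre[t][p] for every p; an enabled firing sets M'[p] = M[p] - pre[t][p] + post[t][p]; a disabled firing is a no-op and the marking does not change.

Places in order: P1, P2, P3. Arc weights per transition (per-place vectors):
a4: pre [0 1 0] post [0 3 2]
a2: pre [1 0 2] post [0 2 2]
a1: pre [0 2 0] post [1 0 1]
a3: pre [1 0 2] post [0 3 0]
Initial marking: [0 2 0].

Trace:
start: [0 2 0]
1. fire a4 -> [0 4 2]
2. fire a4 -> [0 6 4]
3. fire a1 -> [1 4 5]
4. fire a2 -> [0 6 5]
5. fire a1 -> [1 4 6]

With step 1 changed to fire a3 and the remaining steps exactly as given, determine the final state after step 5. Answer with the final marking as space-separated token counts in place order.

(re-executing from step 1 with the substitution; state before step 1: [0 2 0])
1. fire a3 -> [0 2 0]
2. fire a4 -> [0 4 2]
3. fire a1 -> [1 2 3]
4. fire a2 -> [0 4 3]
5. fire a1 -> [1 2 4]

1 2 4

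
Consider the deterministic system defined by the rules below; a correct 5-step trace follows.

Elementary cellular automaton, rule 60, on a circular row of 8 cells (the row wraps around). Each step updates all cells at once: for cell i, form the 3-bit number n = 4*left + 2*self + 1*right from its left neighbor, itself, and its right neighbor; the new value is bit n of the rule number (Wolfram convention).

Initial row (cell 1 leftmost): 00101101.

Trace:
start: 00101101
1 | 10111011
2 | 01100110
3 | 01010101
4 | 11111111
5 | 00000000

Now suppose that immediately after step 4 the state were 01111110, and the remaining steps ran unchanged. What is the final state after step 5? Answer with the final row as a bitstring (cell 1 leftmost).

01000001

state after step 4 := 01111110
5 | 01000001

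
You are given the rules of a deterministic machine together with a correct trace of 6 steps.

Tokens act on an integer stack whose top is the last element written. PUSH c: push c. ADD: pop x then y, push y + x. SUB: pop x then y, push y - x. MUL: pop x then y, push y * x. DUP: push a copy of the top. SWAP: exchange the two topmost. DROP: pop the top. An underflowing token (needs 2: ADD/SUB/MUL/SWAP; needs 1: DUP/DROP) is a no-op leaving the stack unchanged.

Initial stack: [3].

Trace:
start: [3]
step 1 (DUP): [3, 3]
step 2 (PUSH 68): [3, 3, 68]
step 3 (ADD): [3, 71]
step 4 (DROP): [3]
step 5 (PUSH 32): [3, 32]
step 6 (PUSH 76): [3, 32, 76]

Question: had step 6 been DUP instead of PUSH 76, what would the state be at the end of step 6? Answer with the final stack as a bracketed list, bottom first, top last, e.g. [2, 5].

(re-executing from step 6 with the substitution; state before step 6: [3, 32])
step 6 (DUP): [3, 32, 32]

[3, 32, 32]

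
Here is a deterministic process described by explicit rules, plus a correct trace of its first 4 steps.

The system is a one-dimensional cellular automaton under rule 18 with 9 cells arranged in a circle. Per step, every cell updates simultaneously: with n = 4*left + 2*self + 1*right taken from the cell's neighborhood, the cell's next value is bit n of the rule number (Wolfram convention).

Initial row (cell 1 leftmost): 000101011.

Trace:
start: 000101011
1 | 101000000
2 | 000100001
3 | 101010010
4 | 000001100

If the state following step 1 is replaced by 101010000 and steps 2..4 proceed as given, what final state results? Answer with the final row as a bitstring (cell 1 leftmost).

010100000

state after step 1 := 101010000
2 | 000001001
3 | 100010110
4 | 010100000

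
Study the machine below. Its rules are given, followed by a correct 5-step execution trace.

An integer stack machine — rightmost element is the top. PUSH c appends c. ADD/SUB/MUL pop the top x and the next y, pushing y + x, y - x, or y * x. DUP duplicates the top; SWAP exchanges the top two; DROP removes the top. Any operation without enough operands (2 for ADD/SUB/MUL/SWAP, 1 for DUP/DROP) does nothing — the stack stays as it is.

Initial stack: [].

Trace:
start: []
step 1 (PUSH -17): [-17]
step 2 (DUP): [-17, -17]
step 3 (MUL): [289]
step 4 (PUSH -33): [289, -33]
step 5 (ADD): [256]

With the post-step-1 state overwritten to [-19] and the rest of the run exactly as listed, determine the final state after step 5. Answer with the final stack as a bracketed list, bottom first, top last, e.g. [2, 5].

[328]

state after step 1 := [-19]
step 2 (DUP): [-19, -19]
step 3 (MUL): [361]
step 4 (PUSH -33): [361, -33]
step 5 (ADD): [328]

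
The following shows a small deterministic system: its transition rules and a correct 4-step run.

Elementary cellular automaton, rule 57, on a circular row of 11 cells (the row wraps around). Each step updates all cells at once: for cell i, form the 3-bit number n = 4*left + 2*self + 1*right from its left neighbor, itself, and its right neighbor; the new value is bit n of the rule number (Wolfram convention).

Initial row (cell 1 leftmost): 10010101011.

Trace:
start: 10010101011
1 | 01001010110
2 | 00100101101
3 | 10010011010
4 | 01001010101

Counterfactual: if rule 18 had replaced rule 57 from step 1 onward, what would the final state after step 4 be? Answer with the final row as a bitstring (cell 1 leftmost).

(re-executing steps 1..4 under rule 18; state before step 1: 10010101011)
1 | 01100000000
2 | 10010000000
3 | 01101000001
4 | 00000100010

00000100010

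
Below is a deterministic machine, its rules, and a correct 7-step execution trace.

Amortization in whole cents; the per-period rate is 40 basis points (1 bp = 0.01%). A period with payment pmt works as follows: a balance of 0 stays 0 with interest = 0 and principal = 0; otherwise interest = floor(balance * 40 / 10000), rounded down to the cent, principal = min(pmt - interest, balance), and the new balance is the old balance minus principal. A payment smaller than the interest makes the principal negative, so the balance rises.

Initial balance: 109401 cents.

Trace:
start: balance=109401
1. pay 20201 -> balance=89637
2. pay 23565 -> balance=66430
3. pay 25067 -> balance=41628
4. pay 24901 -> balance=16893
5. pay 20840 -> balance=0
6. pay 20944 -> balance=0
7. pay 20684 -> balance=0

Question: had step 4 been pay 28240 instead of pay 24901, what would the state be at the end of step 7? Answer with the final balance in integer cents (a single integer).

(re-executing from step 4 with the substitution; state before step 4: balance=41628)
4. pay 28240 -> balance=13554
5. pay 20840 -> balance=0
6. pay 20944 -> balance=0
7. pay 20684 -> balance=0

0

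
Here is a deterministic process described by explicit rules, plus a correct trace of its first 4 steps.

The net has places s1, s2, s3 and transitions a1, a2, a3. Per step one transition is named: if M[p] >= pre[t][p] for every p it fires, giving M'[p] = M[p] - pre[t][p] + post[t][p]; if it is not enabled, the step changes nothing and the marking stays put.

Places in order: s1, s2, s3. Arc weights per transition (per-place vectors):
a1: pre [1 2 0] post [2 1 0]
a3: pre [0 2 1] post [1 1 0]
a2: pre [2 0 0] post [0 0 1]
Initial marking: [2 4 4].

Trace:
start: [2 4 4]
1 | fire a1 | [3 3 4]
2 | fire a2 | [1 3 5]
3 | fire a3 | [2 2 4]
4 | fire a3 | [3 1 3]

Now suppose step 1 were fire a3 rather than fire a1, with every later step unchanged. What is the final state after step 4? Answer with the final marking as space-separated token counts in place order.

(re-executing from step 1 with the substitution; state before step 1: [2 4 4])
1 | fire a3 | [3 3 3]
2 | fire a2 | [1 3 4]
3 | fire a3 | [2 2 3]
4 | fire a3 | [3 1 2]

3 1 2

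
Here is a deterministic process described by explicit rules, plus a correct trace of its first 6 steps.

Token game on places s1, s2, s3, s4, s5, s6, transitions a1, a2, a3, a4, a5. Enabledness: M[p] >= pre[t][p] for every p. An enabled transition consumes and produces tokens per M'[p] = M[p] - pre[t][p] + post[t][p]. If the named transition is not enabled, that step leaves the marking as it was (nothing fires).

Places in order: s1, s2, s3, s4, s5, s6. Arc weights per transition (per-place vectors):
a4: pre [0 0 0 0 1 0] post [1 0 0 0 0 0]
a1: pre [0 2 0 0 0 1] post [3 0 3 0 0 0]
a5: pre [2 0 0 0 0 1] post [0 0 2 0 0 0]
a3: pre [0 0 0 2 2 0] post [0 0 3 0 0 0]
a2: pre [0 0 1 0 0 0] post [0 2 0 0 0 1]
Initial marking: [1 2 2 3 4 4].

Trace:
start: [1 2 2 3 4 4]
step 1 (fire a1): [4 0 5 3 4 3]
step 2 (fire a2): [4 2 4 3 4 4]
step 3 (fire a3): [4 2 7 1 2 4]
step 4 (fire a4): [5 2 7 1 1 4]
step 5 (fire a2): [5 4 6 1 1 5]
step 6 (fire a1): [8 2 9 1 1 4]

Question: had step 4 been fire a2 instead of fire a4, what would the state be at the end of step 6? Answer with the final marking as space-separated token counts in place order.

(re-executing from step 4 with the substitution; state before step 4: [4 2 7 1 2 4])
step 4 (fire a2): [4 4 6 1 2 5]
step 5 (fire a2): [4 6 5 1 2 6]
step 6 (fire a1): [7 4 8 1 2 5]

7 4 8 1 2 5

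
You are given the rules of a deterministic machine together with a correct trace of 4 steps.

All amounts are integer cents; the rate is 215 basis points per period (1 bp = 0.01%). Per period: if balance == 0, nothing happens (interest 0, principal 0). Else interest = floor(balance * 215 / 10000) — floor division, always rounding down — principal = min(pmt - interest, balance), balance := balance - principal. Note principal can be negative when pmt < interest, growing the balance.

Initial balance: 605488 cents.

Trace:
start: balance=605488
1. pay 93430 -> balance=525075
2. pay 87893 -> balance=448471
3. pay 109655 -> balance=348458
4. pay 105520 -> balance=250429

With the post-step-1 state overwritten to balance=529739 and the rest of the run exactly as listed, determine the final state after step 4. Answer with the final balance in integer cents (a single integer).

255400

state after step 1 := balance=529739
2. pay 87893 -> balance=453235
3. pay 109655 -> balance=353324
4. pay 105520 -> balance=255400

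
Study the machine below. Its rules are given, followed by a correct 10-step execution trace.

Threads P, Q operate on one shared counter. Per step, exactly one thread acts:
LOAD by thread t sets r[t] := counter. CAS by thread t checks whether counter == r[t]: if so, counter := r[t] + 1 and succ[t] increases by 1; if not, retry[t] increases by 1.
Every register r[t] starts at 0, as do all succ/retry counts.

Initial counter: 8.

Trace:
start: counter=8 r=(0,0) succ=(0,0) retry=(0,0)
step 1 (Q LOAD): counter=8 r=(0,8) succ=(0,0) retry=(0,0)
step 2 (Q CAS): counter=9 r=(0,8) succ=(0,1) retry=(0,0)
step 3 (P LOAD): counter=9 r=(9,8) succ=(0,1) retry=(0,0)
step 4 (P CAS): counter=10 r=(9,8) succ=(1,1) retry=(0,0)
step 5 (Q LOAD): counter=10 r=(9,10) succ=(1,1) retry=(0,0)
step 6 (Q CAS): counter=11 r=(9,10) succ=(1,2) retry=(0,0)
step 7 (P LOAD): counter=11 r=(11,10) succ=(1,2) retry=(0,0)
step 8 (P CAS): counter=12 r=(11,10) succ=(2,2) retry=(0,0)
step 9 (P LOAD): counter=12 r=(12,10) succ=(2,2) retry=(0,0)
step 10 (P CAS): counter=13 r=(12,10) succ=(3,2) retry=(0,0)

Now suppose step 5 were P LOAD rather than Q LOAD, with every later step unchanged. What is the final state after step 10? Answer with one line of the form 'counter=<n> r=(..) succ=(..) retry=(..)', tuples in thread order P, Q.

counter=12 r=(11,8) succ=(3,1) retry=(0,1)

(re-executing from step 5 with the substitution; state before step 5: counter=10 r=(9,8) succ=(1,1) retry=(0,0))
step 5 (P LOAD): counter=10 r=(10,8) succ=(1,1) retry=(0,0)
step 6 (Q CAS): counter=10 r=(10,8) succ=(1,1) retry=(0,1)
step 7 (P LOAD): counter=10 r=(10,8) succ=(1,1) retry=(0,1)
step 8 (P CAS): counter=11 r=(10,8) succ=(2,1) retry=(0,1)
step 9 (P LOAD): counter=11 r=(11,8) succ=(2,1) retry=(0,1)
step 10 (P CAS): counter=12 r=(11,8) succ=(3,1) retry=(0,1)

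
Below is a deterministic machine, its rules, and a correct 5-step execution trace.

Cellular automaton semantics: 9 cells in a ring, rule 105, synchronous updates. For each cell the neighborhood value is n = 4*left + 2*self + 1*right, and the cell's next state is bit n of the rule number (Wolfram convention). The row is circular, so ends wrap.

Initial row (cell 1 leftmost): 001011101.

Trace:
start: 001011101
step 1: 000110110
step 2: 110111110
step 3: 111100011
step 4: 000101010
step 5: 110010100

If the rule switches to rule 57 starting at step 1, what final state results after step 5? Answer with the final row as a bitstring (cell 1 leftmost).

001010101

(re-executing steps 1..5 under rule 57; state before step 1: 001011101)
step 1: 100110010
step 2: 010101001
step 3: 101010100
step 4: 010101010
step 5: 001010101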